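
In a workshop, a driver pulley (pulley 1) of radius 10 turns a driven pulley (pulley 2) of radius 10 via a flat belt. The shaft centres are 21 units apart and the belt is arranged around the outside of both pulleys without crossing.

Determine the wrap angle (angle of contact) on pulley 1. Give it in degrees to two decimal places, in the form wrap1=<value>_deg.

wrap1=180.00_deg

open belt: β = asin((r2−r1)/C) = asin(0/21) = 0.0000°
wrap1 = π − 2β = 180.0000°
wrap2 = π + 2β = 180.0000°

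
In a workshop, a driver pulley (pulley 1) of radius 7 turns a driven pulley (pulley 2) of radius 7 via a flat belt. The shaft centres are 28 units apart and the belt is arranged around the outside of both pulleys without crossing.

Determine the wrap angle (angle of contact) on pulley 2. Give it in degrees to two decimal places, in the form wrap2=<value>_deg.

wrap2=180.00_deg

open belt: β = asin((r2−r1)/C) = asin(0/28) = 0.0000°
wrap1 = π − 2β = 180.0000°
wrap2 = π + 2β = 180.0000°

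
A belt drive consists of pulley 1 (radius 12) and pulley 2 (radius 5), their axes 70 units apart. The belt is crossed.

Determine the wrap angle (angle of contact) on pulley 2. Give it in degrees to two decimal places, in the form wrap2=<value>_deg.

crossed belt: β = asin((r1+r2)/C) = asin(17/70) = 14.0552°
wrap1 = wrap2 = π + 2β = 208.1105°

wrap2=208.11_deg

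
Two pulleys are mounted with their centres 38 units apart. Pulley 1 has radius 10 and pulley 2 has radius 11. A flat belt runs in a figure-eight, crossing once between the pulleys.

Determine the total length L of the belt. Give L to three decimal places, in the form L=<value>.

L=153.906

crossed belt: β = asin((r1+r2)/C) = asin(21/38) = 33.5477°
wrap1 = wrap2 = π + 2β = 247.0955°
tangent length = C·cosβ = 31.6702
L = (r1+r2)·wrap + 2·C·cosβ = 21·4.3126 + 2·31.6702 = 153.9056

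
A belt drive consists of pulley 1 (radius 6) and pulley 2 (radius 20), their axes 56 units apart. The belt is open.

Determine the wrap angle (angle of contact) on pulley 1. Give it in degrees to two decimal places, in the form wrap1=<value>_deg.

open belt: β = asin((r2−r1)/C) = asin(14/56) = 14.4775°
wrap1 = π − 2β = 151.0450°
wrap2 = π + 2β = 208.9550°

wrap1=151.04_deg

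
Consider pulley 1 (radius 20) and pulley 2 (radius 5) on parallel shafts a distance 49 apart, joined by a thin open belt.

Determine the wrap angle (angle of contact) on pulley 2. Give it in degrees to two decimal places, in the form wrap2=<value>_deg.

open belt: β = asin((r2−r1)/C) = asin(-15/49) = -17.8257°
wrap1 = π − 2β = 215.6514°
wrap2 = π + 2β = 144.3486°

wrap2=144.35_deg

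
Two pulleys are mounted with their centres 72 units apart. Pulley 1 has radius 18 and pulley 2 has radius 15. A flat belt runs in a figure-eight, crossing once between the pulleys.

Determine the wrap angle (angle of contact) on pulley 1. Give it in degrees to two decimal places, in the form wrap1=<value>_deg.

wrap1=234.56_deg

crossed belt: β = asin((r1+r2)/C) = asin(33/72) = 27.2796°
wrap1 = wrap2 = π + 2β = 234.5592°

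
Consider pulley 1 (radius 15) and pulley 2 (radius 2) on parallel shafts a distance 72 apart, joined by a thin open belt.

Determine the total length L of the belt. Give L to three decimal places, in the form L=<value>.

L=199.761

open belt: β = asin((r2−r1)/C) = asin(-13/72) = -10.4021°
wrap1 = π − 2β = 200.8042°
wrap2 = π + 2β = 159.1958°
tangent length = C·cosβ = 70.8167
L = r1·wrap1 + r2·wrap2 + 2·C·cosβ = 15·3.5047 + 2·2.7785 + 2·70.8167 = 199.7607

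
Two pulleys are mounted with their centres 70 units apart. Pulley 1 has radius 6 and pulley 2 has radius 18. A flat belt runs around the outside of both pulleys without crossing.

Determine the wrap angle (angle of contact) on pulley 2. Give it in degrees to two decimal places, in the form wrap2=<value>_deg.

wrap2=199.74_deg

open belt: β = asin((r2−r1)/C) = asin(12/70) = 9.8709°
wrap1 = π − 2β = 160.2582°
wrap2 = π + 2β = 199.7418°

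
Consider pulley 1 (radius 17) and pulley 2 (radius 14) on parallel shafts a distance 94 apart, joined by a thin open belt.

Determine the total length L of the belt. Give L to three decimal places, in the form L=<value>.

open belt: β = asin((r2−r1)/C) = asin(-3/94) = -1.8289°
wrap1 = π − 2β = 183.6578°
wrap2 = π + 2β = 176.3422°
tangent length = C·cosβ = 93.9521
L = r1·wrap1 + r2·wrap2 + 2·C·cosβ = 17·3.2054 + 14·3.0778 + 2·93.9521 = 285.4851

L=285.485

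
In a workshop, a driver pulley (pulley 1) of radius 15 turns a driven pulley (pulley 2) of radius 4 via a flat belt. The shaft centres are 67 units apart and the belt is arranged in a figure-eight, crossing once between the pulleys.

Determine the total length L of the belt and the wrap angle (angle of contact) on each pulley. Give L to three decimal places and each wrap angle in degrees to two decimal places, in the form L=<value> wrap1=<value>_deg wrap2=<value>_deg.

crossed belt: β = asin((r1+r2)/C) = asin(19/67) = 16.4741°
wrap1 = wrap2 = π + 2β = 212.9482°
tangent length = C·cosβ = 64.2495
L = (r1+r2)·wrap + 2·C·cosβ = 19·3.7166 + 2·64.2495 = 199.1153

L=199.115 wrap1=212.95_deg wrap2=212.95_deg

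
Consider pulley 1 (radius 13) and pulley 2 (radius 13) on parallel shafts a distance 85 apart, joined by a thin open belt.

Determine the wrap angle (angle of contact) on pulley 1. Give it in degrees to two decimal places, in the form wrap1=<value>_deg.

wrap1=180.00_deg

open belt: β = asin((r2−r1)/C) = asin(0/85) = 0.0000°
wrap1 = π − 2β = 180.0000°
wrap2 = π + 2β = 180.0000°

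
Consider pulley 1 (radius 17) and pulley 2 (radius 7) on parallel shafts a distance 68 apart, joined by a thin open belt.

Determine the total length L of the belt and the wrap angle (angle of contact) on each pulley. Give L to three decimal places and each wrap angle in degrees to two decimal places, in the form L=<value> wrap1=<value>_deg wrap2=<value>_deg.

L=212.871 wrap1=196.91_deg wrap2=163.09_deg

open belt: β = asin((r2−r1)/C) = asin(-10/68) = -8.4565°
wrap1 = π − 2β = 196.9130°
wrap2 = π + 2β = 163.0870°
tangent length = C·cosβ = 67.2607
L = r1·wrap1 + r2·wrap2 + 2·C·cosβ = 17·3.4368 + 7·2.8464 + 2·67.2607 = 212.8715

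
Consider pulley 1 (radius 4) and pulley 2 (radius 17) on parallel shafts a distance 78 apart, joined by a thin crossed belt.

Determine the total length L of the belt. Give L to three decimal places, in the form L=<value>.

L=227.662

crossed belt: β = asin((r1+r2)/C) = asin(21/78) = 15.6185°
wrap1 = wrap2 = π + 2β = 211.2370°
tangent length = C·cosβ = 75.1199
L = (r1+r2)·wrap + 2·C·cosβ = 21·3.6868 + 2·75.1199 = 227.6622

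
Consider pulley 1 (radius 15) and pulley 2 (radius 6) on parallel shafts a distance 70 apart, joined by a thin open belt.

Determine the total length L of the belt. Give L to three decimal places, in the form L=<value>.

L=207.132

open belt: β = asin((r2−r1)/C) = asin(-9/70) = -7.3870°
wrap1 = π − 2β = 194.7741°
wrap2 = π + 2β = 165.2259°
tangent length = C·cosβ = 69.4190
L = r1·wrap1 + r2·wrap2 + 2·C·cosβ = 15·3.3994 + 6·2.8837 + 2·69.4190 = 207.1322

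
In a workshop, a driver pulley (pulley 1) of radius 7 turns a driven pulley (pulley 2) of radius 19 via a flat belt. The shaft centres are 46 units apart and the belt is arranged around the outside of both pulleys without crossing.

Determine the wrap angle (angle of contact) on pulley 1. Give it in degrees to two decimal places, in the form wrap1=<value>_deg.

wrap1=149.76_deg

open belt: β = asin((r2−r1)/C) = asin(12/46) = 15.1217°
wrap1 = π − 2β = 149.7567°
wrap2 = π + 2β = 210.2433°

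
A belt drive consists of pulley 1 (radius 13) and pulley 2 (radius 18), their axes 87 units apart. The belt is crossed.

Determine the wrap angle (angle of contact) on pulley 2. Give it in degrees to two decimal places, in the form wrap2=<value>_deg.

wrap2=221.75_deg

crossed belt: β = asin((r1+r2)/C) = asin(31/87) = 20.8745°
wrap1 = wrap2 = π + 2β = 221.7490°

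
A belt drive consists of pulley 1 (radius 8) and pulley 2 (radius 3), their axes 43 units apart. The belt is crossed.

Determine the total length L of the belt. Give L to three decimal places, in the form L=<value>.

L=123.387

crossed belt: β = asin((r1+r2)/C) = asin(11/43) = 14.8218°
wrap1 = wrap2 = π + 2β = 209.6436°
tangent length = C·cosβ = 41.5692
L = (r1+r2)·wrap + 2·C·cosβ = 11·3.6590 + 2·41.5692 = 123.3871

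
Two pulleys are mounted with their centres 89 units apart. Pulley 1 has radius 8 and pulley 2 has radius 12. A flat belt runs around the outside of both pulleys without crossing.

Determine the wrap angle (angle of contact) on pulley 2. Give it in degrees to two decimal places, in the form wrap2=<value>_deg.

wrap2=185.15_deg

open belt: β = asin((r2−r1)/C) = asin(4/89) = 2.5760°
wrap1 = π − 2β = 174.8481°
wrap2 = π + 2β = 185.1519°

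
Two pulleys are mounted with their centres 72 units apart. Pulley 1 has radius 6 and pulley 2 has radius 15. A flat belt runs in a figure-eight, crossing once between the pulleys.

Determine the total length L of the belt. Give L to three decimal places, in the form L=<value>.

L=216.143

crossed belt: β = asin((r1+r2)/C) = asin(21/72) = 16.9578°
wrap1 = wrap2 = π + 2β = 213.9155°
tangent length = C·cosβ = 68.8694
L = (r1+r2)·wrap + 2·C·cosβ = 21·3.7335 + 2·68.8694 = 216.1430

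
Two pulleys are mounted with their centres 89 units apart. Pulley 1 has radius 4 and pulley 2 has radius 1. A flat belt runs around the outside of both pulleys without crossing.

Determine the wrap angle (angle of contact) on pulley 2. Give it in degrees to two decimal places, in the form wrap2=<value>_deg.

wrap2=176.14_deg

open belt: β = asin((r2−r1)/C) = asin(-3/89) = -1.9317°
wrap1 = π − 2β = 183.8634°
wrap2 = π + 2β = 176.1366°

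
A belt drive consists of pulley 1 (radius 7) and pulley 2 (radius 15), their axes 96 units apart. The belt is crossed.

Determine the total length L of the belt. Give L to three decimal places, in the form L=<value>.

L=266.179

crossed belt: β = asin((r1+r2)/C) = asin(22/96) = 13.2480°
wrap1 = wrap2 = π + 2β = 206.4960°
tangent length = C·cosβ = 93.4452
L = (r1+r2)·wrap + 2·C·cosβ = 22·3.6040 + 2·93.4452 = 266.1791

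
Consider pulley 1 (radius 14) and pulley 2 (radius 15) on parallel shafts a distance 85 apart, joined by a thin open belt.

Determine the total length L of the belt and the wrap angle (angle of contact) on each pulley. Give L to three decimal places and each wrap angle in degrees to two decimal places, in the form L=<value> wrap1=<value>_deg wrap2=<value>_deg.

L=261.118 wrap1=178.65_deg wrap2=181.35_deg

open belt: β = asin((r2−r1)/C) = asin(1/85) = 0.6741°
wrap1 = π − 2β = 178.6518°
wrap2 = π + 2β = 181.3482°
tangent length = C·cosβ = 84.9941
L = r1·wrap1 + r2·wrap2 + 2·C·cosβ = 14·3.1181 + 15·3.1651 + 2·84.9941 = 261.1180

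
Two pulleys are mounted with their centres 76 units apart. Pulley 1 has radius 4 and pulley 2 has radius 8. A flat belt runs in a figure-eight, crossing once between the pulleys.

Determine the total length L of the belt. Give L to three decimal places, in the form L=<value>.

crossed belt: β = asin((r1+r2)/C) = asin(12/76) = 9.0847°
wrap1 = wrap2 = π + 2β = 198.1694°
tangent length = C·cosβ = 75.0467
L = (r1+r2)·wrap + 2·C·cosβ = 12·3.4587 + 2·75.0467 = 191.5978

L=191.598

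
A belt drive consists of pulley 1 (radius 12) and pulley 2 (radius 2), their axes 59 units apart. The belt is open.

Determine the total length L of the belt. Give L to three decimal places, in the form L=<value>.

open belt: β = asin((r2−r1)/C) = asin(-10/59) = -9.7583°
wrap1 = π − 2β = 199.5165°
wrap2 = π + 2β = 160.4835°
tangent length = C·cosβ = 58.1464
L = r1·wrap1 + r2·wrap2 + 2·C·cosβ = 12·3.4822 + 2·2.8010 + 2·58.1464 = 163.6813

L=163.681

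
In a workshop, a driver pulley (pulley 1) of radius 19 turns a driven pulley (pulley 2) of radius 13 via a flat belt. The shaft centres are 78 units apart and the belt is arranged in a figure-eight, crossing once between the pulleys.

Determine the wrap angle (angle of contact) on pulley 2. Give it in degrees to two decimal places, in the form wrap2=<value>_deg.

crossed belt: β = asin((r1+r2)/C) = asin(32/78) = 24.2209°
wrap1 = wrap2 = π + 2β = 228.4419°

wrap2=228.44_deg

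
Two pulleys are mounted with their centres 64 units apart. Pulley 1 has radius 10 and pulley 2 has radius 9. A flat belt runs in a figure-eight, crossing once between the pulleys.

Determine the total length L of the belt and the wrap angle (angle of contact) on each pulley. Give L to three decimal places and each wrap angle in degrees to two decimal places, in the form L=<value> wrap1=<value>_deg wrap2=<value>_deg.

L=193.373 wrap1=214.54_deg wrap2=214.54_deg

crossed belt: β = asin((r1+r2)/C) = asin(19/64) = 17.2700°
wrap1 = wrap2 = π + 2β = 214.5400°
tangent length = C·cosβ = 61.1146
L = (r1+r2)·wrap + 2·C·cosβ = 19·3.7444 + 2·61.1146 = 193.3735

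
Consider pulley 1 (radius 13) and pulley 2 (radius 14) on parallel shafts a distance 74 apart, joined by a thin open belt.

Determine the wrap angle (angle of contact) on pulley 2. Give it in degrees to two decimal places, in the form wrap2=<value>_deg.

open belt: β = asin((r2−r1)/C) = asin(1/74) = 0.7743°
wrap1 = π − 2β = 178.4514°
wrap2 = π + 2β = 181.5486°

wrap2=181.55_deg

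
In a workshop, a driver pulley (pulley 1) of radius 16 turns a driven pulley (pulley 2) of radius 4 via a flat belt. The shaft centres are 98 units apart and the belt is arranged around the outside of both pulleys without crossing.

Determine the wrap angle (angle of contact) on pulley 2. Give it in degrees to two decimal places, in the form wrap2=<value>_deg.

open belt: β = asin((r2−r1)/C) = asin(-12/98) = -7.0335°
wrap1 = π − 2β = 194.0669°
wrap2 = π + 2β = 165.9331°

wrap2=165.93_deg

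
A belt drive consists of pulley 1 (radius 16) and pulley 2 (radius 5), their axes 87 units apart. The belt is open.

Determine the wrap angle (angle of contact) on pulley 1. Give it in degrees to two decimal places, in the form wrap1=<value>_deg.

wrap1=194.53_deg

open belt: β = asin((r2−r1)/C) = asin(-11/87) = -7.2637°
wrap1 = π − 2β = 194.5275°
wrap2 = π + 2β = 165.4725°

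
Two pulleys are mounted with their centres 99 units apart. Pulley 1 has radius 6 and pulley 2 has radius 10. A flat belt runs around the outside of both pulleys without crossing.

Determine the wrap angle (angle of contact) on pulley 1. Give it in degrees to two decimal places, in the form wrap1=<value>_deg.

open belt: β = asin((r2−r1)/C) = asin(4/99) = 2.3156°
wrap1 = π − 2β = 175.3688°
wrap2 = π + 2β = 184.6312°

wrap1=175.37_deg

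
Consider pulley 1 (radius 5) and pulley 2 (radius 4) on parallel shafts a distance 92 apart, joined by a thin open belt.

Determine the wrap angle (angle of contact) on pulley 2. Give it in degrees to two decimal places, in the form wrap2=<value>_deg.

open belt: β = asin((r2−r1)/C) = asin(-1/92) = -0.6228°
wrap1 = π − 2β = 181.2456°
wrap2 = π + 2β = 178.7544°

wrap2=178.75_deg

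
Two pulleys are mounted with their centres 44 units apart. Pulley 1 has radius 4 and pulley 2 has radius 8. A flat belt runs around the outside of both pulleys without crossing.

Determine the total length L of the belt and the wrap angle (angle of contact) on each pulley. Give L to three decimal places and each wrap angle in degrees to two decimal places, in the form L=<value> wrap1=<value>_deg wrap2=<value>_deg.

open belt: β = asin((r2−r1)/C) = asin(4/44) = 5.2159°
wrap1 = π − 2β = 169.5682°
wrap2 = π + 2β = 190.4318°
tangent length = C·cosβ = 43.8178
L = r1·wrap1 + r2·wrap2 + 2·C·cosβ = 4·2.9595 + 8·3.3237 + 2·43.8178 = 126.0630

L=126.063 wrap1=169.57_deg wrap2=190.43_deg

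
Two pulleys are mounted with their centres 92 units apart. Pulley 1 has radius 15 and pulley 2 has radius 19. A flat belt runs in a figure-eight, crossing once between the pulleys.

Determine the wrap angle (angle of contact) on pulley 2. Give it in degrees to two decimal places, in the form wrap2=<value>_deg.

crossed belt: β = asin((r1+r2)/C) = asin(34/92) = 21.6888°
wrap1 = wrap2 = π + 2β = 223.3776°

wrap2=223.38_deg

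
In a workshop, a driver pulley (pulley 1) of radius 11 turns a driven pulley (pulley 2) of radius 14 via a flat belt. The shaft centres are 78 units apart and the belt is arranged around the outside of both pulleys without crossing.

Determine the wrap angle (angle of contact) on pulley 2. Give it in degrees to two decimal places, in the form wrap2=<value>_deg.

wrap2=184.41_deg

open belt: β = asin((r2−r1)/C) = asin(3/78) = 2.2042°
wrap1 = π − 2β = 175.5915°
wrap2 = π + 2β = 184.4085°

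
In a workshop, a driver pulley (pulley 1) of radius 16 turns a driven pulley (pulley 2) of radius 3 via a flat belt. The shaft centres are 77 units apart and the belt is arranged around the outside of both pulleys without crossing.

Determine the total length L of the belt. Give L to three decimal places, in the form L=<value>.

L=215.890

open belt: β = asin((r2−r1)/C) = asin(-13/77) = -9.7199°
wrap1 = π − 2β = 199.4397°
wrap2 = π + 2β = 160.5603°
tangent length = C·cosβ = 75.8947
L = r1·wrap1 + r2·wrap2 + 2·C·cosβ = 16·3.4809 + 3·2.8023 + 2·75.8947 = 215.8903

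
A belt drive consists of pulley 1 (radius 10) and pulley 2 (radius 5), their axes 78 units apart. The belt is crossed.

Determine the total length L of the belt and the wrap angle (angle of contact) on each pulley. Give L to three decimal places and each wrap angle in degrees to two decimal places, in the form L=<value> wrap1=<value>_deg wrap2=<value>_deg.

crossed belt: β = asin((r1+r2)/C) = asin(15/78) = 11.0875°
wrap1 = wrap2 = π + 2β = 202.1750°
tangent length = C·cosβ = 76.5441
L = (r1+r2)·wrap + 2·C·cosβ = 15·3.5286 + 2·76.5441 = 206.0175

L=206.017 wrap1=202.17_deg wrap2=202.17_deg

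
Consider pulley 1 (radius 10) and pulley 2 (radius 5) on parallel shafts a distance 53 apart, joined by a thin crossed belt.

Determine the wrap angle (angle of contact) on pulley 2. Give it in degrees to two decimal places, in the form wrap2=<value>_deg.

crossed belt: β = asin((r1+r2)/C) = asin(15/53) = 16.4405°
wrap1 = wrap2 = π + 2β = 212.8809°

wrap2=212.88_deg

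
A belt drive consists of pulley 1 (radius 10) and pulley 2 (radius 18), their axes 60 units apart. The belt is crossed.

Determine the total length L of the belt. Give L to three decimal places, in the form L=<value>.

L=221.286

crossed belt: β = asin((r1+r2)/C) = asin(28/60) = 27.8181°
wrap1 = wrap2 = π + 2β = 235.6363°
tangent length = C·cosβ = 53.0660
L = (r1+r2)·wrap + 2·C·cosβ = 28·4.1126 + 2·53.0660 = 221.2856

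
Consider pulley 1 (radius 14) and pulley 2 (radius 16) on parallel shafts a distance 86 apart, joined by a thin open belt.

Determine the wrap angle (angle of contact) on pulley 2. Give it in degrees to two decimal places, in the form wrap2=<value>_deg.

wrap2=182.67_deg

open belt: β = asin((r2−r1)/C) = asin(2/86) = 1.3326°
wrap1 = π − 2β = 177.3348°
wrap2 = π + 2β = 182.6652°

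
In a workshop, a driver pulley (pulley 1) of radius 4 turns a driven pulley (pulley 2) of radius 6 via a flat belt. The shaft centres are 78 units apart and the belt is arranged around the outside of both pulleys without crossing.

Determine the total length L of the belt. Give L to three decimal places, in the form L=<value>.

open belt: β = asin((r2−r1)/C) = asin(2/78) = 1.4693°
wrap1 = π − 2β = 177.0614°
wrap2 = π + 2β = 182.9386°
tangent length = C·cosβ = 77.9744
L = r1·wrap1 + r2·wrap2 + 2·C·cosβ = 4·3.0903 + 6·3.1929 + 2·77.9744 = 187.4672

L=187.467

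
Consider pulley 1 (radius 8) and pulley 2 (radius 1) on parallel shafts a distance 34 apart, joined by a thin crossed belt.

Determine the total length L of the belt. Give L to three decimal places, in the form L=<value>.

L=98.671

crossed belt: β = asin((r1+r2)/C) = asin(9/34) = 15.3495°
wrap1 = wrap2 = π + 2β = 210.6990°
tangent length = C·cosβ = 32.7872
L = (r1+r2)·wrap + 2·C·cosβ = 9·3.6774 + 2·32.7872 = 98.6709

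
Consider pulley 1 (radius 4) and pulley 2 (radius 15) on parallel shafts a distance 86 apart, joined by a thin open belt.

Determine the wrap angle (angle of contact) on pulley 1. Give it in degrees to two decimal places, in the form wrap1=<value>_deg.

open belt: β = asin((r2−r1)/C) = asin(11/86) = 7.3487°
wrap1 = π − 2β = 165.3027°
wrap2 = π + 2β = 194.6973°

wrap1=165.30_deg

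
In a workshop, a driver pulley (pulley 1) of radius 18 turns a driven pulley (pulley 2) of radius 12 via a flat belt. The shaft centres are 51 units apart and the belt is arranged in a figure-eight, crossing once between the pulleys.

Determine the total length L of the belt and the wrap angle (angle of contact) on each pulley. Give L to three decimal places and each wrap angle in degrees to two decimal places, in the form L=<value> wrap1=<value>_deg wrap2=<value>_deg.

L=214.467 wrap1=252.06_deg wrap2=252.06_deg

crossed belt: β = asin((r1+r2)/C) = asin(30/51) = 36.0319°
wrap1 = wrap2 = π + 2β = 252.0638°
tangent length = C·cosβ = 41.2432
L = (r1+r2)·wrap + 2·C·cosβ = 30·4.3993 + 2·41.2432 = 214.4666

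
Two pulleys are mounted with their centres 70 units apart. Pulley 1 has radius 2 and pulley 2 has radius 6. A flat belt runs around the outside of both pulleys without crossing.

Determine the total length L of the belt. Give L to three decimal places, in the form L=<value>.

L=165.361

open belt: β = asin((r2−r1)/C) = asin(4/70) = 3.2758°
wrap1 = π − 2β = 173.4483°
wrap2 = π + 2β = 186.5517°
tangent length = C·cosβ = 69.8856
L = r1·wrap1 + r2·wrap2 + 2·C·cosβ = 2·3.0272 + 6·3.2559 + 2·69.8856 = 165.3614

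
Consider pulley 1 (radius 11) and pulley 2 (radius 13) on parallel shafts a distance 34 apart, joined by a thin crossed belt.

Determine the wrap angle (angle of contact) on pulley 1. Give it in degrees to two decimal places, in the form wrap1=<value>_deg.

crossed belt: β = asin((r1+r2)/C) = asin(24/34) = 44.9009°
wrap1 = wrap2 = π + 2β = 269.8017°

wrap1=269.80_deg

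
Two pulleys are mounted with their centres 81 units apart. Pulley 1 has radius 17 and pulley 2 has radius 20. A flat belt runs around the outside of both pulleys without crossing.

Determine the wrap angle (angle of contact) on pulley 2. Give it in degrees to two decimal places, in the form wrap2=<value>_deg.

wrap2=184.25_deg

open belt: β = asin((r2−r1)/C) = asin(3/81) = 2.1226°
wrap1 = π − 2β = 175.7549°
wrap2 = π + 2β = 184.2451°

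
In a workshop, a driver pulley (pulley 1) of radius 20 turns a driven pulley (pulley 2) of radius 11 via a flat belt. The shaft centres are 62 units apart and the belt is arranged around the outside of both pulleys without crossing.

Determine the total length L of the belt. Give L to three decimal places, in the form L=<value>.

open belt: β = asin((r2−r1)/C) = asin(-9/62) = -8.3466°
wrap1 = π − 2β = 196.6932°
wrap2 = π + 2β = 163.3068°
tangent length = C·cosβ = 61.3433
L = r1·wrap1 + r2·wrap2 + 2·C·cosβ = 20·3.4329 + 11·2.8502 + 2·61.3433 = 222.6981

L=222.698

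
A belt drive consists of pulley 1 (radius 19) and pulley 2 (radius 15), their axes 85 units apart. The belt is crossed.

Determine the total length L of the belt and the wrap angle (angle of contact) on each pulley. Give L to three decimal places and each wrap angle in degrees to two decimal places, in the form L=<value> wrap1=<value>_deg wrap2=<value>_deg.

L=290.605 wrap1=227.16_deg wrap2=227.16_deg

crossed belt: β = asin((r1+r2)/C) = asin(34/85) = 23.5782°
wrap1 = wrap2 = π + 2β = 227.1564°
tangent length = C·cosβ = 77.9038
L = (r1+r2)·wrap + 2·C·cosβ = 34·3.9646 + 2·77.9038 = 290.6049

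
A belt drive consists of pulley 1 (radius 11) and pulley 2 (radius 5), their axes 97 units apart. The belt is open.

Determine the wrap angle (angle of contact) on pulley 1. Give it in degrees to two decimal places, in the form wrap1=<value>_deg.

open belt: β = asin((r2−r1)/C) = asin(-6/97) = -3.5463°
wrap1 = π − 2β = 187.0927°
wrap2 = π + 2β = 172.9073°

wrap1=187.09_deg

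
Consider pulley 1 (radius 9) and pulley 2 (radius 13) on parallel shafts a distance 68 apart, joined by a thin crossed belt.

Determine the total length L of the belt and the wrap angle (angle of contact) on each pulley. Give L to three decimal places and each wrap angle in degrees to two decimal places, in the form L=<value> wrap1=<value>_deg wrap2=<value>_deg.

L=212.297 wrap1=217.75_deg wrap2=217.75_deg

crossed belt: β = asin((r1+r2)/C) = asin(22/68) = 18.8765°
wrap1 = wrap2 = π + 2β = 217.7530°
tangent length = C·cosβ = 64.3428
L = (r1+r2)·wrap + 2·C·cosβ = 22·3.8005 + 2·64.3428 = 212.2968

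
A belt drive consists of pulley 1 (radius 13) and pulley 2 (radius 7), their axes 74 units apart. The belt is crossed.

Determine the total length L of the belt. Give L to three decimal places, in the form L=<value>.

L=216.271

crossed belt: β = asin((r1+r2)/C) = asin(20/74) = 15.6804°
wrap1 = wrap2 = π + 2β = 211.3607°
tangent length = C·cosβ = 71.2461
L = (r1+r2)·wrap + 2·C·cosβ = 20·3.6889 + 2·71.2461 = 216.2709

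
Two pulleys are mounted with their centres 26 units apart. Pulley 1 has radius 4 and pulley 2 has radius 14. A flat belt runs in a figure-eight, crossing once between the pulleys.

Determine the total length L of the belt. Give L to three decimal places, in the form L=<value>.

crossed belt: β = asin((r1+r2)/C) = asin(18/26) = 43.8131°
wrap1 = wrap2 = π + 2β = 267.6261°
tangent length = C·cosβ = 18.7617
L = (r1+r2)·wrap + 2·C·cosβ = 18·4.6710 + 2·18.7617 = 121.6006

L=121.601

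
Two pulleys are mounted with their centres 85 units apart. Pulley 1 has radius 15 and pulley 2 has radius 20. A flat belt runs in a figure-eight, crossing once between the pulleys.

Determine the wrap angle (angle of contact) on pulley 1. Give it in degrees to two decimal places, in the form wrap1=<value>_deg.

wrap1=228.63_deg

crossed belt: β = asin((r1+r2)/C) = asin(35/85) = 24.3157°
wrap1 = wrap2 = π + 2β = 228.6315°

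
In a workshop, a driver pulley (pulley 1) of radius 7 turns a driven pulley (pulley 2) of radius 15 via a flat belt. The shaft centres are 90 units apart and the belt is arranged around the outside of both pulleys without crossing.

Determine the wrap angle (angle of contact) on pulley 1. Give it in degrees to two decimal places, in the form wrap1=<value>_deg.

wrap1=169.80_deg

open belt: β = asin((r2−r1)/C) = asin(8/90) = 5.0997°
wrap1 = π − 2β = 169.8006°
wrap2 = π + 2β = 190.1994°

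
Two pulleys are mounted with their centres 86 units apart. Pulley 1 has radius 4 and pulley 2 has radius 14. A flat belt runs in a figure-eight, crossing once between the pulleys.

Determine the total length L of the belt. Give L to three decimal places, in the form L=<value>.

crossed belt: β = asin((r1+r2)/C) = asin(18/86) = 12.0815°
wrap1 = wrap2 = π + 2β = 204.1629°
tangent length = C·cosβ = 84.0952
L = (r1+r2)·wrap + 2·C·cosβ = 18·3.5633 + 2·84.0952 = 232.3300

L=232.330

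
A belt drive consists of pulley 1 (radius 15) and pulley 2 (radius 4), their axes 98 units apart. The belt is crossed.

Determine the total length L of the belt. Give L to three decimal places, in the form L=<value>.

L=259.386

crossed belt: β = asin((r1+r2)/C) = asin(19/98) = 11.1792°
wrap1 = wrap2 = π + 2β = 202.3583°
tangent length = C·cosβ = 96.1405
L = (r1+r2)·wrap + 2·C·cosβ = 19·3.5318 + 2·96.1405 = 259.3856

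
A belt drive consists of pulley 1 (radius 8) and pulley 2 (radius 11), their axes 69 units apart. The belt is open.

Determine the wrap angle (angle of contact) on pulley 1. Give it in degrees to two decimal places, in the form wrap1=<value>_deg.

open belt: β = asin((r2−r1)/C) = asin(3/69) = 2.4919°
wrap1 = π − 2β = 175.0162°
wrap2 = π + 2β = 184.9838°

wrap1=175.02_deg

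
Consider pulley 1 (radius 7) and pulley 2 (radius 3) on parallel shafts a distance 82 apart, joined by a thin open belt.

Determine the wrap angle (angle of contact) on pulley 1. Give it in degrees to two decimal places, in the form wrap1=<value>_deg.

wrap1=185.59_deg

open belt: β = asin((r2−r1)/C) = asin(-4/82) = -2.7960°
wrap1 = π − 2β = 185.5921°
wrap2 = π + 2β = 174.4079°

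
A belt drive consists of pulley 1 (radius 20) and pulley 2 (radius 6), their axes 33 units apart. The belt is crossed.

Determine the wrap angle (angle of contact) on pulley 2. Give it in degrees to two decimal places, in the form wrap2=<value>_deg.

wrap2=283.98_deg

crossed belt: β = asin((r1+r2)/C) = asin(26/33) = 51.9877°
wrap1 = wrap2 = π + 2β = 283.9754°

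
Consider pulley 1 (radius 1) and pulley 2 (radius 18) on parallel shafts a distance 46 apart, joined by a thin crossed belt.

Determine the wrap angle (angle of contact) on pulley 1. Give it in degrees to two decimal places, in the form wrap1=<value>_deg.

wrap1=228.79_deg

crossed belt: β = asin((r1+r2)/C) = asin(19/46) = 24.3962°
wrap1 = wrap2 = π + 2β = 228.7923°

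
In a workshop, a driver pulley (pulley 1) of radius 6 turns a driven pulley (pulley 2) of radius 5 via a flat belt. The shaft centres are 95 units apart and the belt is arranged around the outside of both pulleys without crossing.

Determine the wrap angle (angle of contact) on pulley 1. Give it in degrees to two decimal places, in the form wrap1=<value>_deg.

wrap1=181.21_deg

open belt: β = asin((r2−r1)/C) = asin(-1/95) = -0.6031°
wrap1 = π − 2β = 181.2062°
wrap2 = π + 2β = 178.7938°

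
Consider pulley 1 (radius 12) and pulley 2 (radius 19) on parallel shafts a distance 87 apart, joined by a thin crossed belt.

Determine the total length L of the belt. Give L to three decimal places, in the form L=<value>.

crossed belt: β = asin((r1+r2)/C) = asin(31/87) = 20.8745°
wrap1 = wrap2 = π + 2β = 221.7490°
tangent length = C·cosβ = 81.2896
L = (r1+r2)·wrap + 2·C·cosβ = 31·3.8702 + 2·81.2896 = 282.5569

L=282.557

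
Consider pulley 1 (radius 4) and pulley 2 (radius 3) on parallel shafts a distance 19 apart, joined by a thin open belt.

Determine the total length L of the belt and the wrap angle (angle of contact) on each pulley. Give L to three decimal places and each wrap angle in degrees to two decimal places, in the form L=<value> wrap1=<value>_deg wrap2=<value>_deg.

L=60.044 wrap1=186.03_deg wrap2=173.97_deg

open belt: β = asin((r2−r1)/C) = asin(-1/19) = -3.0170°
wrap1 = π − 2β = 186.0339°
wrap2 = π + 2β = 173.9661°
tangent length = C·cosβ = 18.9737
L = r1·wrap1 + r2·wrap2 + 2·C·cosβ = 4·3.2469 + 3·3.0363 + 2·18.9737 = 60.0438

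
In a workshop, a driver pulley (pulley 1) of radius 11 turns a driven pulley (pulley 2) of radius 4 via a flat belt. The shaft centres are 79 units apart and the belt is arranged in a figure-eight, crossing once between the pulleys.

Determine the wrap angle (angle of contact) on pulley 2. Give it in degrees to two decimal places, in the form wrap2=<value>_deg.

crossed belt: β = asin((r1+r2)/C) = asin(15/79) = 10.9454°
wrap1 = wrap2 = π + 2β = 201.8908°

wrap2=201.89_deg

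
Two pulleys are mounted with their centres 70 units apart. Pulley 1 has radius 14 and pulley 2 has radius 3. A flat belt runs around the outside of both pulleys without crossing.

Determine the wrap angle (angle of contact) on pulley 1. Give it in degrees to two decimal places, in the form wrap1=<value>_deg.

wrap1=198.08_deg

open belt: β = asin((r2−r1)/C) = asin(-11/70) = -9.0411°
wrap1 = π − 2β = 198.0822°
wrap2 = π + 2β = 161.9178°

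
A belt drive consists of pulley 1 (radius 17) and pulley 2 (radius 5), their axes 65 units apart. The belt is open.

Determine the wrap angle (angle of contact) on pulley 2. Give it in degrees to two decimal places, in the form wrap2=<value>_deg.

wrap2=158.72_deg

open belt: β = asin((r2−r1)/C) = asin(-12/65) = -10.6387°
wrap1 = π − 2β = 201.2774°
wrap2 = π + 2β = 158.7226°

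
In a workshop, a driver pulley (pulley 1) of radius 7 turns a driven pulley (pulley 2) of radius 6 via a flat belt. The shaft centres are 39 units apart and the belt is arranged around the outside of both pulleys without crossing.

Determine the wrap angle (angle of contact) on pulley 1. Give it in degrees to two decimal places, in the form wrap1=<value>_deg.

open belt: β = asin((r2−r1)/C) = asin(-1/39) = -1.4693°
wrap1 = π − 2β = 182.9386°
wrap2 = π + 2β = 177.0614°

wrap1=182.94_deg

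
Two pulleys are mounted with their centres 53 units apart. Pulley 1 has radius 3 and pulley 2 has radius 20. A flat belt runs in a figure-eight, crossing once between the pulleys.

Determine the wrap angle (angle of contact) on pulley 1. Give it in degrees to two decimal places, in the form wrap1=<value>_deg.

wrap1=231.44_deg

crossed belt: β = asin((r1+r2)/C) = asin(23/53) = 25.7193°
wrap1 = wrap2 = π + 2β = 231.4386°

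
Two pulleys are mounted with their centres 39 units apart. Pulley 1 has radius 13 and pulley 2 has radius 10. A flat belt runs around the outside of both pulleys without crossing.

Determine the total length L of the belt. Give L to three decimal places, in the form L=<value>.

L=150.488

open belt: β = asin((r2−r1)/C) = asin(-3/39) = -4.4117°
wrap1 = π − 2β = 188.8235°
wrap2 = π + 2β = 171.1765°
tangent length = C·cosβ = 38.8844
L = r1·wrap1 + r2·wrap2 + 2·C·cosβ = 13·3.2956 + 10·2.9876 + 2·38.8844 = 150.4875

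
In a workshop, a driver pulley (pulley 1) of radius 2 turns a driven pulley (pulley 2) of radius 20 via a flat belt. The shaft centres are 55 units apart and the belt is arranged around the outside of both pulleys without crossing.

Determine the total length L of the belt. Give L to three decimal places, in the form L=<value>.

open belt: β = asin((r2−r1)/C) = asin(18/55) = 19.1033°
wrap1 = π − 2β = 141.7934°
wrap2 = π + 2β = 218.2066°
tangent length = C·cosβ = 51.9711
L = r1·wrap1 + r2·wrap2 + 2·C·cosβ = 2·2.4748 + 20·3.8084 + 2·51.9711 = 185.0603

L=185.060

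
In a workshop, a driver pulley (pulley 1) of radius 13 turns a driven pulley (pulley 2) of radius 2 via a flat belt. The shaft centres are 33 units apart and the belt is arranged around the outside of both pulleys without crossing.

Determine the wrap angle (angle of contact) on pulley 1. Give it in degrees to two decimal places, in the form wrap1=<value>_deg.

wrap1=218.94_deg

open belt: β = asin((r2−r1)/C) = asin(-11/33) = -19.4712°
wrap1 = π − 2β = 218.9424°
wrap2 = π + 2β = 141.0576°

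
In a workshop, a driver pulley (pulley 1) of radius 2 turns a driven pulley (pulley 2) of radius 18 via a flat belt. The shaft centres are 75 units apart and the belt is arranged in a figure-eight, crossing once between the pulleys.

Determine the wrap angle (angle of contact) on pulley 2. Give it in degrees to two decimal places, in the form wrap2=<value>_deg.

crossed belt: β = asin((r1+r2)/C) = asin(20/75) = 15.4660°
wrap1 = wrap2 = π + 2β = 210.9320°

wrap2=210.93_deg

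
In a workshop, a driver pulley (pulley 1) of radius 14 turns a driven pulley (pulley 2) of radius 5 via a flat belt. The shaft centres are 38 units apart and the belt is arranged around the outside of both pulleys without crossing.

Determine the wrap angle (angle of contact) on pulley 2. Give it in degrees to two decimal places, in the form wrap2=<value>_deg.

open belt: β = asin((r2−r1)/C) = asin(-9/38) = -13.7002°
wrap1 = π − 2β = 207.4005°
wrap2 = π + 2β = 152.5995°

wrap2=152.60_deg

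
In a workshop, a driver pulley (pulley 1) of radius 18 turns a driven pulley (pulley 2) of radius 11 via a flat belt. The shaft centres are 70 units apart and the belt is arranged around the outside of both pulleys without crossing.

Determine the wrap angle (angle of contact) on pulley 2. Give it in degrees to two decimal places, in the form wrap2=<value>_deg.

open belt: β = asin((r2−r1)/C) = asin(-7/70) = -5.7392°
wrap1 = π − 2β = 191.4783°
wrap2 = π + 2β = 168.5217°

wrap2=168.52_deg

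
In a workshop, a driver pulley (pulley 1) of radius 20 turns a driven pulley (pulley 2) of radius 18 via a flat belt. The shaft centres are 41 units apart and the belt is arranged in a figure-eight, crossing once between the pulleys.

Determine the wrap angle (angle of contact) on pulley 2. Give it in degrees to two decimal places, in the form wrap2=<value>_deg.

wrap2=315.89_deg

crossed belt: β = asin((r1+r2)/C) = asin(38/41) = 67.9458°
wrap1 = wrap2 = π + 2β = 315.8917°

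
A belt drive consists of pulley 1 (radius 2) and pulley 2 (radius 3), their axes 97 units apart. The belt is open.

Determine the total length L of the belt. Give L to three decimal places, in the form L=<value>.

open belt: β = asin((r2−r1)/C) = asin(1/97) = 0.5907°
wrap1 = π − 2β = 178.8186°
wrap2 = π + 2β = 181.1814°
tangent length = C·cosβ = 96.9948
L = r1·wrap1 + r2·wrap2 + 2·C·cosβ = 2·3.1210 + 3·3.1622 + 2·96.9948 = 209.7183

L=209.718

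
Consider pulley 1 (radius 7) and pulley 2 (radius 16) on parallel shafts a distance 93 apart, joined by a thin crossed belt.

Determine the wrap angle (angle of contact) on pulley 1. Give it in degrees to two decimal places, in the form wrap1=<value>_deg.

wrap1=208.64_deg

crossed belt: β = asin((r1+r2)/C) = asin(23/93) = 14.3185°
wrap1 = wrap2 = π + 2β = 208.6370°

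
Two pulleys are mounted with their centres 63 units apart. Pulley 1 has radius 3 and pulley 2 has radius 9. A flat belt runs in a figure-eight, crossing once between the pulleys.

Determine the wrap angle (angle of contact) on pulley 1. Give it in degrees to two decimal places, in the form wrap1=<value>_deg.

wrap1=201.96_deg

crossed belt: β = asin((r1+r2)/C) = asin(12/63) = 10.9806°
wrap1 = wrap2 = π + 2β = 201.9612°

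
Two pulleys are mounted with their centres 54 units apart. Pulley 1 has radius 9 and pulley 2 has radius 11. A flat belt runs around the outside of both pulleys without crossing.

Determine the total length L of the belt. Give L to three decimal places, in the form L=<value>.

open belt: β = asin((r2−r1)/C) = asin(2/54) = 2.1226°
wrap1 = π − 2β = 175.7549°
wrap2 = π + 2β = 184.2451°
tangent length = C·cosβ = 53.9630
L = r1·wrap1 + r2·wrap2 + 2·C·cosβ = 9·3.0675 + 11·3.2157 + 2·53.9630 = 170.9059

L=170.906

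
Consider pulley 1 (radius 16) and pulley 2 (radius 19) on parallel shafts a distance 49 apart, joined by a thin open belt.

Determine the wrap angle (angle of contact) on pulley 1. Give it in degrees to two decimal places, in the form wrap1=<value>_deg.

open belt: β = asin((r2−r1)/C) = asin(3/49) = 3.5101°
wrap1 = π − 2β = 172.9798°
wrap2 = π + 2β = 187.0202°

wrap1=172.98_deg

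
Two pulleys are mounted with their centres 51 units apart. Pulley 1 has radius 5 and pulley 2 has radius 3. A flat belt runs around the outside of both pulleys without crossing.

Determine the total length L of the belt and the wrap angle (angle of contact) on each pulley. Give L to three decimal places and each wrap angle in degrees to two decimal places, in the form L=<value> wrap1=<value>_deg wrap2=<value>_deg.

open belt: β = asin((r2−r1)/C) = asin(-2/51) = -2.2475°
wrap1 = π − 2β = 184.4949°
wrap2 = π + 2β = 175.5051°
tangent length = C·cosβ = 50.9608
L = r1·wrap1 + r2·wrap2 + 2·C·cosβ = 5·3.2200 + 3·3.0631 + 2·50.9608 = 127.2112

L=127.211 wrap1=184.49_deg wrap2=175.51_deg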